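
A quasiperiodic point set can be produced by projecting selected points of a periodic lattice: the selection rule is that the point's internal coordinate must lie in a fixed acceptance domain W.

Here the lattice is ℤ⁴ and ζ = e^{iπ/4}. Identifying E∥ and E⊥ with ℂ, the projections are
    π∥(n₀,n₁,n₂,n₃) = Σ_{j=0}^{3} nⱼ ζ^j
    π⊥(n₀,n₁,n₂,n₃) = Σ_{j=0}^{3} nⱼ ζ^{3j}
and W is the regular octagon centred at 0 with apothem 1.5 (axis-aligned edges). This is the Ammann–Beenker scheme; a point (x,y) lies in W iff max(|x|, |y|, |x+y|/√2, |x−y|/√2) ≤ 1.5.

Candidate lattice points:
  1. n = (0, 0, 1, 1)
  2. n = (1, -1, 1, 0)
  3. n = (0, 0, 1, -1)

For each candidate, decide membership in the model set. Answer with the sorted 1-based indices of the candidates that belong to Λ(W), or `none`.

1

Internal map: ζ^{3j} for j=0..3 gives (1,0), (−√2/2,√2/2), (0,−1), (√2/2,√2/2).
candidate 1: n = (0, 0, 1, 1) → π⊥ ≈ (+0.70711, -0.29289); max(|x|,|y|,|x±y|/√2) = 0.70711 ≤ 1.5 ⇒ ∈ W
candidate 2: n = (1, -1, 1, 0) → π⊥ ≈ (+1.70711, -1.70711); max(|x|,|y|,|x±y|/√2) = 2.41421 > 1.5 ⇒ ∉ W
candidate 3: n = (0, 0, 1, -1) → π⊥ ≈ (-0.70711, -1.70711); max(|x|,|y|,|x±y|/√2) = 1.70711 > 1.5 ⇒ ∉ W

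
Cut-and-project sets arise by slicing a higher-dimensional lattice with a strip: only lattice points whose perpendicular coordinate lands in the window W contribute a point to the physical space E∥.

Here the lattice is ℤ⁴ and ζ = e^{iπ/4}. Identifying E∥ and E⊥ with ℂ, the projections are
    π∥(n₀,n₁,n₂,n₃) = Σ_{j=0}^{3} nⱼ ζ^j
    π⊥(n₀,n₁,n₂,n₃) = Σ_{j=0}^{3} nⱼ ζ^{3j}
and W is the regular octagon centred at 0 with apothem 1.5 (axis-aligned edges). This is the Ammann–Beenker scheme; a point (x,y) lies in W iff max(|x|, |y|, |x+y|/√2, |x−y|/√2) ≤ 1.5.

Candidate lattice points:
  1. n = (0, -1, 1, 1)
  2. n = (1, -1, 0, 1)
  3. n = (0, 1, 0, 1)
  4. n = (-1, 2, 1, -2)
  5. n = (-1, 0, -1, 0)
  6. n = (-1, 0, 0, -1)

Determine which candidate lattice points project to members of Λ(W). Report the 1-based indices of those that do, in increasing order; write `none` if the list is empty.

3, 5

With ζ = e^{iπ/4} the internal vectors are ζ^0,ζ^3,ζ^6,ζ^9.
candidate 1: n = (0, -1, 1, 1) → π⊥ ≈ (+1.4142, -1.0000); max(|x|,|y|,|x±y|/√2) = 1.7071 > 1.5 ⇒ ∉ W
candidate 2: n = (1, -1, 0, 1) → π⊥ ≈ (+2.4142, +0.0000); max(|x|,|y|,|x±y|/√2) = 2.4142 > 1.5 ⇒ ∉ W
candidate 3: n = (0, 1, 0, 1) → π⊥ ≈ (+0.0000, +1.4142); max(|x|,|y|,|x±y|/√2) = 1.4142 ≤ 1.5 ⇒ ∈ W
candidate 4: n = (-1, 2, 1, -2) → π⊥ ≈ (-3.8284, -1.0000); max(|x|,|y|,|x±y|/√2) = 3.8284 > 1.5 ⇒ ∉ W
candidate 5: n = (-1, 0, -1, 0) → π⊥ ≈ (-1.0000, +1.0000); max(|x|,|y|,|x±y|/√2) = 1.4142 ≤ 1.5 ⇒ ∈ W
candidate 6: n = (-1, 0, 0, -1) → π⊥ ≈ (-1.7071, -0.7071); max(|x|,|y|,|x±y|/√2) = 1.7071 > 1.5 ⇒ ∉ W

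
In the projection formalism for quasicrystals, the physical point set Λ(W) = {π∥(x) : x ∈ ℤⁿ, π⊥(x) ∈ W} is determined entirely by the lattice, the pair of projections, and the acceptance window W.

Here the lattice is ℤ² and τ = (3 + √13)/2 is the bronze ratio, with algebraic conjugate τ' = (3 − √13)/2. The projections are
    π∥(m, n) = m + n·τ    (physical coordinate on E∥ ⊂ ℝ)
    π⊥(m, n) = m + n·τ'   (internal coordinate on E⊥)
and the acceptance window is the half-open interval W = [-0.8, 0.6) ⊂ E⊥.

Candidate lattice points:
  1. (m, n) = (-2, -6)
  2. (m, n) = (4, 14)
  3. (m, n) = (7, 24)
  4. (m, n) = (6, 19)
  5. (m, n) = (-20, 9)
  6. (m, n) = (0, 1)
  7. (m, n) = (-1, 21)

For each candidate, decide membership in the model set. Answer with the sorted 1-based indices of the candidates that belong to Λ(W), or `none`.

Compute τ' = (3−√13)/2 = -0.3028, so π⊥(m,n) = m -0.3028·n.
[1] lift (-2,-6): star map gives -0.1833; window check -0.8 ≤ -0.1833 < 0.6 is true → IN Λ
[2] lift (4,14): star map gives -0.2389; window check -0.8 ≤ -0.2389 < 0.6 is true → IN Λ
[3] lift (7,24): star map gives -0.2666; window check -0.8 ≤ -0.2666 < 0.6 is true → IN Λ
[4] lift (6,19): star map gives 0.2473; window check -0.8 ≤ 0.2473 < 0.6 is true → IN Λ
[5] lift (-20,9): star map gives -22.7250; window check -0.8 ≤ -22.7250 < 0.6 is false → out
[6] lift (0,1): star map gives -0.3028; window check -0.8 ≤ -0.3028 < 0.6 is true → IN Λ
[7] lift (-1,21): star map gives -7.3583; window check -0.8 ≤ -7.3583 < 0.6 is false → out

1, 2, 3, 4, 6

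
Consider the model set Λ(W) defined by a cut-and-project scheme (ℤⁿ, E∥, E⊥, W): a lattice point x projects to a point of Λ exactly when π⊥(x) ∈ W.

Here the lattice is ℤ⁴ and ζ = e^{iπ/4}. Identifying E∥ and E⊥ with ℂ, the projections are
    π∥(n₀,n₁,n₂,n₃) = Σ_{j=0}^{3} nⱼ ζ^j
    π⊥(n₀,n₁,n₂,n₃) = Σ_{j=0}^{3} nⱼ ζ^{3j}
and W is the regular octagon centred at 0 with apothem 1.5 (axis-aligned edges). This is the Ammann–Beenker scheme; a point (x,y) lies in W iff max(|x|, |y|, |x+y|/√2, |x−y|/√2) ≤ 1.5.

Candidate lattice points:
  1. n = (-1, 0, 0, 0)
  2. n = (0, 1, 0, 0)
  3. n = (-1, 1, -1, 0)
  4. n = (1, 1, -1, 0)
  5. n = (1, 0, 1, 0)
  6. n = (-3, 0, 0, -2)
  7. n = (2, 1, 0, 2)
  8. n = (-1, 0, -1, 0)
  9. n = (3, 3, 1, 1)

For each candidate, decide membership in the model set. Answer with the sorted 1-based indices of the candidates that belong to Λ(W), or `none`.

1, 2, 5, 8

π⊥(n) = n₀ + n₁ζ³ + n₂ζ⁶ + n₃ζ⁹ where ζ = e^{iπ/4}.
candidate 1: n = (-1, 0, 0, 0) → π⊥ ≈ (-1.000000, +0.000000); max(|x|,|y|,|x±y|/√2) = 1.000000 ≤ 1.5 ⇒ ∈ W
candidate 2: n = (0, 1, 0, 0) → π⊥ ≈ (-0.707107, +0.707107); max(|x|,|y|,|x±y|/√2) = 1.000000 ≤ 1.5 ⇒ ∈ W
candidate 3: n = (-1, 1, -1, 0) → π⊥ ≈ (-1.707107, +1.707107); max(|x|,|y|,|x±y|/√2) = 2.414214 > 1.5 ⇒ ∉ W
candidate 4: n = (1, 1, -1, 0) → π⊥ ≈ (+0.292893, +1.707107); max(|x|,|y|,|x±y|/√2) = 1.707107 > 1.5 ⇒ ∉ W
candidate 5: n = (1, 0, 1, 0) → π⊥ ≈ (+1.000000, -1.000000); max(|x|,|y|,|x±y|/√2) = 1.414214 ≤ 1.5 ⇒ ∈ W
candidate 6: n = (-3, 0, 0, -2) → π⊥ ≈ (-4.414214, -1.414214); max(|x|,|y|,|x±y|/√2) = 4.414214 > 1.5 ⇒ ∉ W
candidate 7: n = (2, 1, 0, 2) → π⊥ ≈ (+2.707107, +2.121320); max(|x|,|y|,|x±y|/√2) = 3.414214 > 1.5 ⇒ ∉ W
candidate 8: n = (-1, 0, -1, 0) → π⊥ ≈ (-1.000000, +1.000000); max(|x|,|y|,|x±y|/√2) = 1.414214 ≤ 1.5 ⇒ ∈ W
candidate 9: n = (3, 3, 1, 1) → π⊥ ≈ (+1.585786, +1.828427); max(|x|,|y|,|x±y|/√2) = 2.414214 > 1.5 ⇒ ∉ W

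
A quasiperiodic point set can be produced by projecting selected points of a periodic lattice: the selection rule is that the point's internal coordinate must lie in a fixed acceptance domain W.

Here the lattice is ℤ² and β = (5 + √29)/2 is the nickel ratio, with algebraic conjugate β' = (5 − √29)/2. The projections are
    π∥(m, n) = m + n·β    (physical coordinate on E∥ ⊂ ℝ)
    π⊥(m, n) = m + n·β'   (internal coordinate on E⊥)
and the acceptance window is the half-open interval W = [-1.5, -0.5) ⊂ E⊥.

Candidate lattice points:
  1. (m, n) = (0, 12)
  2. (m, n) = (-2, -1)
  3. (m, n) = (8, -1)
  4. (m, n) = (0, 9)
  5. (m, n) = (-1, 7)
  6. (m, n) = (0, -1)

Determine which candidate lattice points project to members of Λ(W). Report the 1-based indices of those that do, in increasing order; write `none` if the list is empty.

none

β' = (5−√29)/2 ≈ -0.19258.
[1] lift (0,12): star map gives -2.31099; window check -1.5 ≤ -2.31099 < -0.5 is false → out
[2] lift (-2,-1): star map gives -1.80742; window check -1.5 ≤ -1.80742 < -0.5 is false → out
[3] lift (8,-1): star map gives 8.19258; window check -1.5 ≤ 8.19258 < -0.5 is false → out
[4] lift (0,9): star map gives -1.73324; window check -1.5 ≤ -1.73324 < -0.5 is false → out
[5] lift (-1,7): star map gives -2.34808; window check -1.5 ≤ -2.34808 < -0.5 is false → out
[6] lift (0,-1): star map gives 0.19258; window check -1.5 ≤ 0.19258 < -0.5 is false → out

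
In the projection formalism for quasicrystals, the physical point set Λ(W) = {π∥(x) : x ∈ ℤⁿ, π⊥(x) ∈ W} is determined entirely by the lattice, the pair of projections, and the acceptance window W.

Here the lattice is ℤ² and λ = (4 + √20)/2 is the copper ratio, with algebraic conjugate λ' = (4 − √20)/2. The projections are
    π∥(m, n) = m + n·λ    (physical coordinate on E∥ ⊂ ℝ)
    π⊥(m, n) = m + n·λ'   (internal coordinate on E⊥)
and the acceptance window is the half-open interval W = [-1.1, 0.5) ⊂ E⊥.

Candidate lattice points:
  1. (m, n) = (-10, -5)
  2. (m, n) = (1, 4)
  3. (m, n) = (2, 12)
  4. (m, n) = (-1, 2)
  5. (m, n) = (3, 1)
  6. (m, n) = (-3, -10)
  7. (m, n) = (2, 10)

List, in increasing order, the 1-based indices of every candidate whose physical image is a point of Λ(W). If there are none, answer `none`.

λ' = (4−√20)/2 ≈ -0.236068.
[1] lift (-10,-5): star map gives -8.819660; window check -1.1 ≤ -8.819660 < 0.5 is false → out
[2] lift (1,4): star map gives 0.055728; window check -1.1 ≤ 0.055728 < 0.5 is true → IN Λ
[3] lift (2,12): star map gives -0.832816; window check -1.1 ≤ -0.832816 < 0.5 is true → IN Λ
[4] lift (-1,2): star map gives -1.472136; window check -1.1 ≤ -1.472136 < 0.5 is false → out
[5] lift (3,1): star map gives 2.763932; window check -1.1 ≤ 2.763932 < 0.5 is false → out
[6] lift (-3,-10): star map gives -0.639320; window check -1.1 ≤ -0.639320 < 0.5 is true → IN Λ
[7] lift (2,10): star map gives -0.360680; window check -1.1 ≤ -0.360680 < 0.5 is true → IN Λ

2, 3, 6, 7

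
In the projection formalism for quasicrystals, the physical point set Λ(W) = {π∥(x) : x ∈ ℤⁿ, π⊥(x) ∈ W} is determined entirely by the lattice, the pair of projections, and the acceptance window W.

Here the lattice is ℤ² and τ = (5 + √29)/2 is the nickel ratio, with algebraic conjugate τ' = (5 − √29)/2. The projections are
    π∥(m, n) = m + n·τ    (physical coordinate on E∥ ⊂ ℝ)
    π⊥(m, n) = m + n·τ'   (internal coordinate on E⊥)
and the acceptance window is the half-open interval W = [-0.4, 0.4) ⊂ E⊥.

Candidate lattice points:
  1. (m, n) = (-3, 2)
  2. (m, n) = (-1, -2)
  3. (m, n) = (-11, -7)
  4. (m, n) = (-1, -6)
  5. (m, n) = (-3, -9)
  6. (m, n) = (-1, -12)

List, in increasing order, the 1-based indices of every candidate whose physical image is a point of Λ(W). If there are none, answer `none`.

4

Numerically τ ≈ 5.1926 and τ' = −1/τ ≈ -0.1926.
candidate 1: (m,n)=(-3,2) → π∥ = -3+2·τ ≈ 7.3852, π⊥ = -3+2·τ' ≈ -3.3852 ∉ [-0.4, 0.4) ⇒ out
candidate 2: (m,n)=(-1,-2) → π∥ = -1-2·τ ≈ -11.3852, π⊥ = -1-2·τ' ≈ -0.6148 ∉ [-0.4, 0.4) ⇒ out
candidate 3: (m,n)=(-11,-7) → π∥ = -11-7·τ ≈ -47.3481, π⊥ = -11-7·τ' ≈ -9.6519 ∉ [-0.4, 0.4) ⇒ out
candidate 4: (m,n)=(-1,-6) → π∥ = -1-6·τ ≈ -32.1555, π⊥ = -1-6·τ' ≈ 0.1555 ∈ [-0.4, 0.4) ⇒ IN Λ
candidate 5: (m,n)=(-3,-9) → π∥ = -3-9·τ ≈ -49.7332, π⊥ = -3-9·τ' ≈ -1.2668 ∉ [-0.4, 0.4) ⇒ out
candidate 6: (m,n)=(-1,-12) → π∥ = -1-12·τ ≈ -63.3110, π⊥ = -1-12·τ' ≈ 1.3110 ∉ [-0.4, 0.4) ⇒ out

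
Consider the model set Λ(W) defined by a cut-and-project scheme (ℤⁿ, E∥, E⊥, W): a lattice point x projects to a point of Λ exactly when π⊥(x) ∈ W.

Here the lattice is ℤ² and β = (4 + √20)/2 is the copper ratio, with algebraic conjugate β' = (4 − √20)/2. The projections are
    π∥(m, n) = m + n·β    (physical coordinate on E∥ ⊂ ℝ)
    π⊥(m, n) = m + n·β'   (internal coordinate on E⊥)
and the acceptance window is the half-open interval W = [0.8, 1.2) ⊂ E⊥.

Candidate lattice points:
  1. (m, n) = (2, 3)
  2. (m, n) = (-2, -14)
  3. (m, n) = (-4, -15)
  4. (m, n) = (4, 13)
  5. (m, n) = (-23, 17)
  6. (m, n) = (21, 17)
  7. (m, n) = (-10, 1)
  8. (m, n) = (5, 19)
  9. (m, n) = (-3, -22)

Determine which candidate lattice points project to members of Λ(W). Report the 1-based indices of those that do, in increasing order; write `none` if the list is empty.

Numerically β ≈ 4.23607 and β' = −1/β ≈ -0.23607.
[1] lift (2,3): star map gives 1.29180; window check 0.8 ≤ 1.29180 < 1.2 is false → out
[2] lift (-2,-14): star map gives 1.30495; window check 0.8 ≤ 1.30495 < 1.2 is false → out
[3] lift (-4,-15): star map gives -0.45898; window check 0.8 ≤ -0.45898 < 1.2 is false → out
[4] lift (4,13): star map gives 0.93112; window check 0.8 ≤ 0.93112 < 1.2 is true → IN Λ
[5] lift (-23,17): star map gives -27.01316; window check 0.8 ≤ -27.01316 < 1.2 is false → out
[6] lift (21,17): star map gives 16.98684; window check 0.8 ≤ 16.98684 < 1.2 is false → out
[7] lift (-10,1): star map gives -10.23607; window check 0.8 ≤ -10.23607 < 1.2 is false → out
[8] lift (5,19): star map gives 0.51471; window check 0.8 ≤ 0.51471 < 1.2 is false → out
[9] lift (-3,-22): star map gives 2.19350; window check 0.8 ≤ 2.19350 < 1.2 is false → out

4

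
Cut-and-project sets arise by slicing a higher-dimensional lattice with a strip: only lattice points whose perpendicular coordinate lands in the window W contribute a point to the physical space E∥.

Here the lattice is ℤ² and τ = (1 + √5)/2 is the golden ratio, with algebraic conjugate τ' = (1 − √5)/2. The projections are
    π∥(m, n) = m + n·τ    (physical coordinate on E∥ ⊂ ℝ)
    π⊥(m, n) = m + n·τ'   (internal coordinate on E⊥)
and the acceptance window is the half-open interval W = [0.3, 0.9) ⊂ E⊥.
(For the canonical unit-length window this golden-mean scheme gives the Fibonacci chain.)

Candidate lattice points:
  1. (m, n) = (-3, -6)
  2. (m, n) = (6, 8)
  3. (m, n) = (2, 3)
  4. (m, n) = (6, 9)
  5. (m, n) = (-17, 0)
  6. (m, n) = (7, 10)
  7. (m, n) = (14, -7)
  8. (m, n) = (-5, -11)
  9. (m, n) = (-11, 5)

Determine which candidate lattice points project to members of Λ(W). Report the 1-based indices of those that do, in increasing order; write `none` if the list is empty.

1, 4, 6

τ' = (1−√5)/2 ≈ -0.6180.
#1 (-3,-6): internal coord -3 + (-6)·τ' = +0.7082; +0.7082 ∈ [0.3, 0.9) → IN Λ
#2 (6,8): internal coord 6 + (8)·τ' = +1.0557; +1.0557 ∉ [0.3, 0.9) → out
#3 (2,3): internal coord 2 + (3)·τ' = +0.1459; +0.1459 ∉ [0.3, 0.9) → out
#4 (6,9): internal coord 6 + (9)·τ' = +0.4377; +0.4377 ∈ [0.3, 0.9) → IN Λ
#5 (-17,0): internal coord -17 + (0)·τ' = -17.0000; -17.0000 ∉ [0.3, 0.9) → out
#6 (7,10): internal coord 7 + (10)·τ' = +0.8197; +0.8197 ∈ [0.3, 0.9) → IN Λ
#7 (14,-7): internal coord 14 + (-7)·τ' = +18.3262; +18.3262 ∉ [0.3, 0.9) → out
#8 (-5,-11): internal coord -5 + (-11)·τ' = +1.7984; +1.7984 ∉ [0.3, 0.9) → out
#9 (-11,5): internal coord -11 + (5)·τ' = -14.0902; -14.0902 ∉ [0.3, 0.9) → out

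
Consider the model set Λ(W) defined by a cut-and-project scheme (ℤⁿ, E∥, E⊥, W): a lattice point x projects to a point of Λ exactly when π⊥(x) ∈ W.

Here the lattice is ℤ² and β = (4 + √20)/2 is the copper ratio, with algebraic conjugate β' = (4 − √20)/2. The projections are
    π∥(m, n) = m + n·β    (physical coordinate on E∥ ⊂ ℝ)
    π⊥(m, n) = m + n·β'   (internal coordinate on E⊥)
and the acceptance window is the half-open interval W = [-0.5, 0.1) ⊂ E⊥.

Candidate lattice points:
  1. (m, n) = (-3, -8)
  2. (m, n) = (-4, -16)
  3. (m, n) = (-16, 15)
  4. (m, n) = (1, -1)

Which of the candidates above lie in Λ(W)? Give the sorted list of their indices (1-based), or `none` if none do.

Compute β' = (4−√20)/2 = -0.236068, so π⊥(m,n) = m -0.236068·n.
candidate 1: (m,n)=(-3,-8) → π∥ = -3-8·β ≈ -36.888544, π⊥ = -3-8·β' ≈ -1.111456 ∉ [-0.5, 0.1) ⇒ out
candidate 2: (m,n)=(-4,-16) → π∥ = -4-16·β ≈ -71.777088, π⊥ = -4-16·β' ≈ -0.222912 ∈ [-0.5, 0.1) ⇒ IN Λ
candidate 3: (m,n)=(-16,15) → π∥ = -16+15·β ≈ 47.541020, π⊥ = -16+15·β' ≈ -19.541020 ∉ [-0.5, 0.1) ⇒ out
candidate 4: (m,n)=(1,-1) → π∥ = 1-1·β ≈ -3.236068, π⊥ = 1-1·β' ≈ 1.236068 ∉ [-0.5, 0.1) ⇒ out

2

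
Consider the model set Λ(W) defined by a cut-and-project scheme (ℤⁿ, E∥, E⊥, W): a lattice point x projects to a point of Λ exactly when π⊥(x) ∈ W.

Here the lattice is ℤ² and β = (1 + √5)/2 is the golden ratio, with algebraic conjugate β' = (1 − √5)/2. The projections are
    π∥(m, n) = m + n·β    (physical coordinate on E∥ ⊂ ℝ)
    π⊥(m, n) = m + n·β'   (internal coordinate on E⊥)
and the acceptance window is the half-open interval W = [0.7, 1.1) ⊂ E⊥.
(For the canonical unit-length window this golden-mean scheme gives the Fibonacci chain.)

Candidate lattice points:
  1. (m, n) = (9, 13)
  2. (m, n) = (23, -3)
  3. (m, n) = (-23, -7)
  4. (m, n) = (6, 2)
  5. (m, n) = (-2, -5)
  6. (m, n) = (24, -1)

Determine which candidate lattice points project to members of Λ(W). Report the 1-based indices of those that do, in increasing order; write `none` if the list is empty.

1, 5

Compute β' = (1−√5)/2 = -0.61803, so π⊥(m,n) = m -0.61803·n.
candidate 1: (m,n)=(9,13) → π∥ = 9+13·β ≈ 30.03444, π⊥ = 9+13·β' ≈ 0.96556 ∈ [0.7, 1.1) ⇒ IN Λ
candidate 2: (m,n)=(23,-3) → π∥ = 23-3·β ≈ 18.14590, π⊥ = 23-3·β' ≈ 24.85410 ∉ [0.7, 1.1) ⇒ out
candidate 3: (m,n)=(-23,-7) → π∥ = -23-7·β ≈ -34.32624, π⊥ = -23-7·β' ≈ -18.67376 ∉ [0.7, 1.1) ⇒ out
candidate 4: (m,n)=(6,2) → π∥ = 6+2·β ≈ 9.23607, π⊥ = 6+2·β' ≈ 4.76393 ∉ [0.7, 1.1) ⇒ out
candidate 5: (m,n)=(-2,-5) → π∥ = -2-5·β ≈ -10.09017, π⊥ = -2-5·β' ≈ 1.09017 ∈ [0.7, 1.1) ⇒ IN Λ
candidate 6: (m,n)=(24,-1) → π∥ = 24-1·β ≈ 22.38197, π⊥ = 24-1·β' ≈ 24.61803 ∉ [0.7, 1.1) ⇒ out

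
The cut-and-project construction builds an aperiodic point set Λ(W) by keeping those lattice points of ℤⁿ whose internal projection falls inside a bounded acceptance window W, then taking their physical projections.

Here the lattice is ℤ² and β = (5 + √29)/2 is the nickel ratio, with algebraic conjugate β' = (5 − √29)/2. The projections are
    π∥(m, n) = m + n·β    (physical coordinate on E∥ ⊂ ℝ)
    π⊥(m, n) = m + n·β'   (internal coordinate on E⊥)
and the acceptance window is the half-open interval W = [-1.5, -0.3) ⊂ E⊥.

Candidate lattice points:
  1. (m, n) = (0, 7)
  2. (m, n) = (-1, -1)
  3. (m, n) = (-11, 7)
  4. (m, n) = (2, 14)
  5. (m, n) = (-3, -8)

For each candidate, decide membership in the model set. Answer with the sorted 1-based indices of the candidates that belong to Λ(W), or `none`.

Compute β' = (5−√29)/2 = -0.1926, so π⊥(m,n) = m -0.1926·n.
candidate 1: (m,n)=(0,7) → π∥ = 0+7·β ≈ 36.3481, π⊥ = 0+7·β' ≈ -1.3481 ∈ [-1.5, -0.3) ⇒ IN Λ
candidate 2: (m,n)=(-1,-1) → π∥ = -1-1·β ≈ -6.1926, π⊥ = -1-1·β' ≈ -0.8074 ∈ [-1.5, -0.3) ⇒ IN Λ
candidate 3: (m,n)=(-11,7) → π∥ = -11+7·β ≈ 25.3481, π⊥ = -11+7·β' ≈ -12.3481 ∉ [-1.5, -0.3) ⇒ out
candidate 4: (m,n)=(2,14) → π∥ = 2+14·β ≈ 74.6962, π⊥ = 2+14·β' ≈ -0.6962 ∈ [-1.5, -0.3) ⇒ IN Λ
candidate 5: (m,n)=(-3,-8) → π∥ = -3-8·β ≈ -44.5407, π⊥ = -3-8·β' ≈ -1.4593 ∈ [-1.5, -0.3) ⇒ IN Λ

1, 2, 4, 5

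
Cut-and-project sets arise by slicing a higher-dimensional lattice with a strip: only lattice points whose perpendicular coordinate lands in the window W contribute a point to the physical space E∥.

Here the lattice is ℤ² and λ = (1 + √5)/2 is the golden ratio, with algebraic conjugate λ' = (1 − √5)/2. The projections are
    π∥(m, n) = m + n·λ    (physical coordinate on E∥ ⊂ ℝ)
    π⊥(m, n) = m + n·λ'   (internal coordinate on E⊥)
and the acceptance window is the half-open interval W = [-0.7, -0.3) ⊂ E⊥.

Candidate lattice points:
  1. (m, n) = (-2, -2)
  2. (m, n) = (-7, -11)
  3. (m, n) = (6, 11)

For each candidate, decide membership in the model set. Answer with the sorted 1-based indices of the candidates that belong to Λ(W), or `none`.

none

Compute λ' = (1−√5)/2 = -0.618034, so π⊥(m,n) = m -0.618034·n.
[1] lift (-2,-2): star map gives -0.763932; window check -0.7 ≤ -0.763932 < -0.3 is false → out
[2] lift (-7,-11): star map gives -0.201626; window check -0.7 ≤ -0.201626 < -0.3 is false → out
[3] lift (6,11): star map gives -0.798374; window check -0.7 ≤ -0.798374 < -0.3 is false → out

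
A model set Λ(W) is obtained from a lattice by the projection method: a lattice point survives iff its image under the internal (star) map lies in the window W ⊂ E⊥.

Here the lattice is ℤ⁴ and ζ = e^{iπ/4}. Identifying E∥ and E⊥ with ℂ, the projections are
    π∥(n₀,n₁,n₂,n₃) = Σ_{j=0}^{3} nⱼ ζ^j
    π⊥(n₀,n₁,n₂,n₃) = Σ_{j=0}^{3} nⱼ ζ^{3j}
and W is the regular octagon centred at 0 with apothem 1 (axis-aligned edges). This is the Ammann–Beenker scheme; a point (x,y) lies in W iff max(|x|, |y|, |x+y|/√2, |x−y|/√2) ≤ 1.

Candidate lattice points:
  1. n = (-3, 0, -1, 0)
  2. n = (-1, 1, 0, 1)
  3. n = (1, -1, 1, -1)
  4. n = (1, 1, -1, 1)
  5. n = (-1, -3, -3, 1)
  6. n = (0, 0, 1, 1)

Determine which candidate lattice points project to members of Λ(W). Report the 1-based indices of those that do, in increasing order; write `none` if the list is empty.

6

With ζ = e^{iπ/4} the internal vectors are ζ^0,ζ^3,ζ^6,ζ^9.
#1 (-3, 0, -1, 0): internal (-3.0000, 1.0000); octagon support 3.0000 vs apothem 1 → ∉ W
#2 (-1, 1, 0, 1): internal (-1.0000, 1.4142); octagon support 1.7071 vs apothem 1 → ∉ W
#3 (1, -1, 1, -1): internal (1.0000, -2.4142); octagon support 2.4142 vs apothem 1 → ∉ W
#4 (1, 1, -1, 1): internal (1.0000, 2.4142); octagon support 2.4142 vs apothem 1 → ∉ W
#5 (-1, -3, -3, 1): internal (1.8284, 1.5858); octagon support 2.4142 vs apothem 1 → ∉ W
#6 (0, 0, 1, 1): internal (0.7071, -0.2929); octagon support 0.7071 vs apothem 1 → ∈ W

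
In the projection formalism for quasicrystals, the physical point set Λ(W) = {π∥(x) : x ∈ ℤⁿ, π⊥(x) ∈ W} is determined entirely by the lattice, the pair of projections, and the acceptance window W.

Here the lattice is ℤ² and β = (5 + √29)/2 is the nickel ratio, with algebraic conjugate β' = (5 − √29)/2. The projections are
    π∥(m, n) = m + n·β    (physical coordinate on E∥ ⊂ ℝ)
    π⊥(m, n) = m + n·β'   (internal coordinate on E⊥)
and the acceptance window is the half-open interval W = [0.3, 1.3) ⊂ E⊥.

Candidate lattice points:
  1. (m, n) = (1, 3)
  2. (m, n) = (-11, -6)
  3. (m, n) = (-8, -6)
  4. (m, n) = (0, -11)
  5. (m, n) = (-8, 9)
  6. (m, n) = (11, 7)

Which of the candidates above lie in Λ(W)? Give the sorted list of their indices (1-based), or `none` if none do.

β' = (5−√29)/2 ≈ -0.192582.
[1] lift (1,3): star map gives 0.422253; window check 0.3 ≤ 0.422253 < 1.3 is true → IN Λ
[2] lift (-11,-6): star map gives -9.844506; window check 0.3 ≤ -9.844506 < 1.3 is false → out
[3] lift (-8,-6): star map gives -6.844506; window check 0.3 ≤ -6.844506 < 1.3 is false → out
[4] lift (0,-11): star map gives 2.118406; window check 0.3 ≤ 2.118406 < 1.3 is false → out
[5] lift (-8,9): star map gives -9.733242; window check 0.3 ≤ -9.733242 < 1.3 is false → out
[6] lift (11,7): star map gives 9.651923; window check 0.3 ≤ 9.651923 < 1.3 is false → out

1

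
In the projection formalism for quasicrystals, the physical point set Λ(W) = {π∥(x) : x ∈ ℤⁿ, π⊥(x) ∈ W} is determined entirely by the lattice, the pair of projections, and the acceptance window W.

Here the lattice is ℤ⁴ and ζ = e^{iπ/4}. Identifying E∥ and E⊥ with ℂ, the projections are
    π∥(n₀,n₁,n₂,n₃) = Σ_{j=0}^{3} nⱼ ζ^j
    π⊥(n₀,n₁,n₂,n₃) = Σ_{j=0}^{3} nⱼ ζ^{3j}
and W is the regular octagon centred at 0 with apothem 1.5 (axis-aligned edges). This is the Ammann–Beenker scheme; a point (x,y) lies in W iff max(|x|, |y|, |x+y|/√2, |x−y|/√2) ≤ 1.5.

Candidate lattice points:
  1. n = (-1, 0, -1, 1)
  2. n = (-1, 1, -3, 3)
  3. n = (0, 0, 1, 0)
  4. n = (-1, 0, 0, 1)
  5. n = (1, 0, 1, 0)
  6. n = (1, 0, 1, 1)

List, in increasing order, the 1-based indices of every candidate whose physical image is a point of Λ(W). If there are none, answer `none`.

With ζ = e^{iπ/4} the internal vectors are ζ^0,ζ^3,ζ^6,ζ^9.
candidate 1: n = (-1, 0, -1, 1) → π⊥ ≈ (-0.292893, +1.707107); max(|x|,|y|,|x±y|/√2) = 1.707107 > 1.5 ⇒ ∉ W
candidate 2: n = (-1, 1, -3, 3) → π⊥ ≈ (+0.414214, +5.828427); max(|x|,|y|,|x±y|/√2) = 5.828427 > 1.5 ⇒ ∉ W
candidate 3: n = (0, 0, 1, 0) → π⊥ ≈ (+0.000000, -1.000000); max(|x|,|y|,|x±y|/√2) = 1.000000 ≤ 1.5 ⇒ ∈ W
candidate 4: n = (-1, 0, 0, 1) → π⊥ ≈ (-0.292893, +0.707107); max(|x|,|y|,|x±y|/√2) = 0.707107 ≤ 1.5 ⇒ ∈ W
candidate 5: n = (1, 0, 1, 0) → π⊥ ≈ (+1.000000, -1.000000); max(|x|,|y|,|x±y|/√2) = 1.414214 ≤ 1.5 ⇒ ∈ W
candidate 6: n = (1, 0, 1, 1) → π⊥ ≈ (+1.707107, -0.292893); max(|x|,|y|,|x±y|/√2) = 1.707107 > 1.5 ⇒ ∉ W

3, 4, 5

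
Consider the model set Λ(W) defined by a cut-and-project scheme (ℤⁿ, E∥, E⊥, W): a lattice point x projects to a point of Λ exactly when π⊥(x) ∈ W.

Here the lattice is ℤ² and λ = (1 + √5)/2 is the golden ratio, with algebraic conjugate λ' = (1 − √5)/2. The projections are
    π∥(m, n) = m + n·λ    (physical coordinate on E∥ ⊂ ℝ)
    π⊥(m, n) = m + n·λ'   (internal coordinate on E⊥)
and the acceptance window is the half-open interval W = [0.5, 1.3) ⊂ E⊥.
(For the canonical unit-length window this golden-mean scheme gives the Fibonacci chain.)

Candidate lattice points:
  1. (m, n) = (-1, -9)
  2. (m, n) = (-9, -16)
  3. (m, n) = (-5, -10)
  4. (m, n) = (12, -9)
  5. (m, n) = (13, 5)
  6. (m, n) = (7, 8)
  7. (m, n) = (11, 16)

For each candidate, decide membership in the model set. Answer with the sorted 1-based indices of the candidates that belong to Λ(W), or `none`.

Numerically λ ≈ 1.61803 and λ' = −1/λ ≈ -0.61803.
candidate 1: (m,n)=(-1,-9) → π∥ = -1-9·λ ≈ -15.56231, π⊥ = -1-9·λ' ≈ 4.56231 ∉ [0.5, 1.3) ⇒ out
candidate 2: (m,n)=(-9,-16) → π∥ = -9-16·λ ≈ -34.88854, π⊥ = -9-16·λ' ≈ 0.88854 ∈ [0.5, 1.3) ⇒ IN Λ
candidate 3: (m,n)=(-5,-10) → π∥ = -5-10·λ ≈ -21.18034, π⊥ = -5-10·λ' ≈ 1.18034 ∈ [0.5, 1.3) ⇒ IN Λ
candidate 4: (m,n)=(12,-9) → π∥ = 12-9·λ ≈ -2.56231, π⊥ = 12-9·λ' ≈ 17.56231 ∉ [0.5, 1.3) ⇒ out
candidate 5: (m,n)=(13,5) → π∥ = 13+5·λ ≈ 21.09017, π⊥ = 13+5·λ' ≈ 9.90983 ∉ [0.5, 1.3) ⇒ out
candidate 6: (m,n)=(7,8) → π∥ = 7+8·λ ≈ 19.94427, π⊥ = 7+8·λ' ≈ 2.05573 ∉ [0.5, 1.3) ⇒ out
candidate 7: (m,n)=(11,16) → π∥ = 11+16·λ ≈ 36.88854, π⊥ = 11+16·λ' ≈ 1.11146 ∈ [0.5, 1.3) ⇒ IN Λ

2, 3, 7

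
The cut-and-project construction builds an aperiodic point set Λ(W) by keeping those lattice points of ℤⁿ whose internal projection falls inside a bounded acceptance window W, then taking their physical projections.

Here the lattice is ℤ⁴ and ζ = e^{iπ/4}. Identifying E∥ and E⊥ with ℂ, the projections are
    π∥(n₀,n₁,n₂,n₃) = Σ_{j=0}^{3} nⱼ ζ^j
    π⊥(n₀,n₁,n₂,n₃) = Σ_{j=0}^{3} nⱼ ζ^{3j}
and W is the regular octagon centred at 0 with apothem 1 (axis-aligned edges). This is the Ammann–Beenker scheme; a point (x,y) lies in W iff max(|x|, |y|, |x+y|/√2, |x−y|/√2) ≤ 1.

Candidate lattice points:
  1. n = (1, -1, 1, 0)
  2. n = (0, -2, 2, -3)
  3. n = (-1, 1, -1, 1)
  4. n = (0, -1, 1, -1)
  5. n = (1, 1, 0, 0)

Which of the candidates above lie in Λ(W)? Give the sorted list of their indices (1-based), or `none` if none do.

5

With ζ = e^{iπ/4} the internal vectors are ζ^0,ζ^3,ζ^6,ζ^9.
#1 (1, -1, 1, 0): internal (1.707107, -1.707107); octagon support 2.414214 vs apothem 1 → ∉ W
#2 (0, -2, 2, -3): internal (-0.707107, -5.535534); octagon support 5.535534 vs apothem 1 → ∉ W
#3 (-1, 1, -1, 1): internal (-1.000000, 2.414214); octagon support 2.414214 vs apothem 1 → ∉ W
#4 (0, -1, 1, -1): internal (0.000000, -2.414214); octagon support 2.414214 vs apothem 1 → ∉ W
#5 (1, 1, 0, 0): internal (0.292893, 0.707107); octagon support 0.707107 vs apothem 1 → ∈ W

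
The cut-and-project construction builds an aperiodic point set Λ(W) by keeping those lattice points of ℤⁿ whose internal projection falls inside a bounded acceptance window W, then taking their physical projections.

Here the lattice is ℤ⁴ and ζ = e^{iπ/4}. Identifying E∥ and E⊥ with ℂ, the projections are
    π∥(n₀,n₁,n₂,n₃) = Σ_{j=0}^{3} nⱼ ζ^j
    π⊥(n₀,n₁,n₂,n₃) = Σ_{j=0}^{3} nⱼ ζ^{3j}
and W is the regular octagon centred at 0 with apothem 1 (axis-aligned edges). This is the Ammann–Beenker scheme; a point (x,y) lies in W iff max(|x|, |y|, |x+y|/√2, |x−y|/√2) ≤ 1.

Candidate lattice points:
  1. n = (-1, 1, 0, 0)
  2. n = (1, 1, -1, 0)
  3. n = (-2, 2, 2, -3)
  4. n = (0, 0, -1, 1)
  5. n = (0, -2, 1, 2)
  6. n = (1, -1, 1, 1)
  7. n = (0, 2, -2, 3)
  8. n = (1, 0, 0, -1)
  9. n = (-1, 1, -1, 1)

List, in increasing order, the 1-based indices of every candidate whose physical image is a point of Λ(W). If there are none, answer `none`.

8

π⊥(n) = n₀ + n₁ζ³ + n₂ζ⁶ + n₃ζ⁹ where ζ = e^{iπ/4}.
candidate 1: n = (-1, 1, 0, 0) → π⊥ ≈ (-1.7071, +0.7071); max(|x|,|y|,|x±y|/√2) = 1.7071 > 1 ⇒ ∉ W
candidate 2: n = (1, 1, -1, 0) → π⊥ ≈ (+0.2929, +1.7071); max(|x|,|y|,|x±y|/√2) = 1.7071 > 1 ⇒ ∉ W
candidate 3: n = (-2, 2, 2, -3) → π⊥ ≈ (-5.5355, -2.7071); max(|x|,|y|,|x±y|/√2) = 5.8284 > 1 ⇒ ∉ W
candidate 4: n = (0, 0, -1, 1) → π⊥ ≈ (+0.7071, +1.7071); max(|x|,|y|,|x±y|/√2) = 1.7071 > 1 ⇒ ∉ W
candidate 5: n = (0, -2, 1, 2) → π⊥ ≈ (+2.8284, -1.0000); max(|x|,|y|,|x±y|/√2) = 2.8284 > 1 ⇒ ∉ W
candidate 6: n = (1, -1, 1, 1) → π⊥ ≈ (+2.4142, -1.0000); max(|x|,|y|,|x±y|/√2) = 2.4142 > 1 ⇒ ∉ W
candidate 7: n = (0, 2, -2, 3) → π⊥ ≈ (+0.7071, +5.5355); max(|x|,|y|,|x±y|/√2) = 5.5355 > 1 ⇒ ∉ W
candidate 8: n = (1, 0, 0, -1) → π⊥ ≈ (+0.2929, -0.7071); max(|x|,|y|,|x±y|/√2) = 0.7071 ≤ 1 ⇒ ∈ W
candidate 9: n = (-1, 1, -1, 1) → π⊥ ≈ (-1.0000, +2.4142); max(|x|,|y|,|x±y|/√2) = 2.4142 > 1 ⇒ ∉ W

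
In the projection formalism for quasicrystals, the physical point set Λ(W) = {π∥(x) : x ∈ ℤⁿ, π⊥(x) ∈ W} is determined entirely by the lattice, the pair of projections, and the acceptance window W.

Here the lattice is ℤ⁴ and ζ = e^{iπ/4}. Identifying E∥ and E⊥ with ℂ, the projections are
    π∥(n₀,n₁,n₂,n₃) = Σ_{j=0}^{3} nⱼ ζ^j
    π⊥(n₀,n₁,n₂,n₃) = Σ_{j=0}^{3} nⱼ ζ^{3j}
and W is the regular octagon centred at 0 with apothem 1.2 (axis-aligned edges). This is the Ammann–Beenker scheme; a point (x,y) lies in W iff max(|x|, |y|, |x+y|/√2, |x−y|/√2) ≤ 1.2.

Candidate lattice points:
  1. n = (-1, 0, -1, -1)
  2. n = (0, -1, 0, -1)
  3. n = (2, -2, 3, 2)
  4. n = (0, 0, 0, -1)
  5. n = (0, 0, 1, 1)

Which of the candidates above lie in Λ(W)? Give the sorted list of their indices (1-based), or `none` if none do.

With ζ = e^{iπ/4} the internal vectors are ζ^0,ζ^3,ζ^6,ζ^9.
candidate 1: n = (-1, 0, -1, -1) → π⊥ ≈ (-1.7071, +0.2929); max(|x|,|y|,|x±y|/√2) = 1.7071 > 1.2 ⇒ ∉ W
candidate 2: n = (0, -1, 0, -1) → π⊥ ≈ (+0.0000, -1.4142); max(|x|,|y|,|x±y|/√2) = 1.4142 > 1.2 ⇒ ∉ W
candidate 3: n = (2, -2, 3, 2) → π⊥ ≈ (+4.8284, -3.0000); max(|x|,|y|,|x±y|/√2) = 5.5355 > 1.2 ⇒ ∉ W
candidate 4: n = (0, 0, 0, -1) → π⊥ ≈ (-0.7071, -0.7071); max(|x|,|y|,|x±y|/√2) = 1.0000 ≤ 1.2 ⇒ ∈ W
candidate 5: n = (0, 0, 1, 1) → π⊥ ≈ (+0.7071, -0.2929); max(|x|,|y|,|x±y|/√2) = 0.7071 ≤ 1.2 ⇒ ∈ W

4, 5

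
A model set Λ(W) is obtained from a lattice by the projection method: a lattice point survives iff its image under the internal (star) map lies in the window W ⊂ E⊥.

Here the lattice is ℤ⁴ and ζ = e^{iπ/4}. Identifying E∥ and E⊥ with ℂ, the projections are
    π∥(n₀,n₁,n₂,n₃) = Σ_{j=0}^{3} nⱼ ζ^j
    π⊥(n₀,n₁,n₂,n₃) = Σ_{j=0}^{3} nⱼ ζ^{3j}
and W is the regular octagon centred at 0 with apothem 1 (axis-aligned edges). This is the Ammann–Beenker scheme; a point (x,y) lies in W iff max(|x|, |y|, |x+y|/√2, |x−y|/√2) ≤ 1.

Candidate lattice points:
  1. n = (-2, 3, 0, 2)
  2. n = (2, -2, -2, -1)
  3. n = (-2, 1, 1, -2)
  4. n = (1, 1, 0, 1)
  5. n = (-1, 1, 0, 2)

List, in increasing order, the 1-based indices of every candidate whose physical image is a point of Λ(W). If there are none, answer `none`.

none

Internal map: ζ^{3j} for j=0..3 gives (1,0), (−√2/2,√2/2), (0,−1), (√2/2,√2/2).
candidate 1: n = (-2, 3, 0, 2) → π⊥ ≈ (-2.7071, +3.5355); max(|x|,|y|,|x±y|/√2) = 4.4142 > 1 ⇒ ∉ W
candidate 2: n = (2, -2, -2, -1) → π⊥ ≈ (+2.7071, -0.1213); max(|x|,|y|,|x±y|/√2) = 2.7071 > 1 ⇒ ∉ W
candidate 3: n = (-2, 1, 1, -2) → π⊥ ≈ (-4.1213, -1.7071); max(|x|,|y|,|x±y|/√2) = 4.1213 > 1 ⇒ ∉ W
candidate 4: n = (1, 1, 0, 1) → π⊥ ≈ (+1.0000, +1.4142); max(|x|,|y|,|x±y|/√2) = 1.7071 > 1 ⇒ ∉ W
candidate 5: n = (-1, 1, 0, 2) → π⊥ ≈ (-0.2929, +2.1213); max(|x|,|y|,|x±y|/√2) = 2.1213 > 1 ⇒ ∉ W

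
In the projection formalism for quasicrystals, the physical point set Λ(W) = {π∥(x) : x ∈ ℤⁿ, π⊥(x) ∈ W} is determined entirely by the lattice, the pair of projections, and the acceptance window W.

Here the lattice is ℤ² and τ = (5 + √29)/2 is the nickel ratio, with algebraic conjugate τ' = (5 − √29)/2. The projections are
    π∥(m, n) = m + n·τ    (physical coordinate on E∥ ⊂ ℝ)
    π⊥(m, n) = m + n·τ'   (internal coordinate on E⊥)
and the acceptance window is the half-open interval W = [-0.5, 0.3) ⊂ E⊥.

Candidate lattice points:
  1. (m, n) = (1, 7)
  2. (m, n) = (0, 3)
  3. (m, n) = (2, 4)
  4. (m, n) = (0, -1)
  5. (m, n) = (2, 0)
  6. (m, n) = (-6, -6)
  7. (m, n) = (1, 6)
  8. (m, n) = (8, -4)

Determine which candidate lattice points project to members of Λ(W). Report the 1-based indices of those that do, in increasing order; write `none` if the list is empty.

Compute τ' = (5−√29)/2 = -0.1926, so π⊥(m,n) = m -0.1926·n.
[1] lift (1,7): star map gives -0.3481; window check -0.5 ≤ -0.3481 < 0.3 is true → IN Λ
[2] lift (0,3): star map gives -0.5777; window check -0.5 ≤ -0.5777 < 0.3 is false → out
[3] lift (2,4): star map gives 1.2297; window check -0.5 ≤ 1.2297 < 0.3 is false → out
[4] lift (0,-1): star map gives 0.1926; window check -0.5 ≤ 0.1926 < 0.3 is true → IN Λ
[5] lift (2,0): star map gives 2.0000; window check -0.5 ≤ 2.0000 < 0.3 is false → out
[6] lift (-6,-6): star map gives -4.8445; window check -0.5 ≤ -4.8445 < 0.3 is false → out
[7] lift (1,6): star map gives -0.1555; window check -0.5 ≤ -0.1555 < 0.3 is true → IN Λ
[8] lift (8,-4): star map gives 8.7703; window check -0.5 ≤ 8.7703 < 0.3 is false → out

1, 4, 7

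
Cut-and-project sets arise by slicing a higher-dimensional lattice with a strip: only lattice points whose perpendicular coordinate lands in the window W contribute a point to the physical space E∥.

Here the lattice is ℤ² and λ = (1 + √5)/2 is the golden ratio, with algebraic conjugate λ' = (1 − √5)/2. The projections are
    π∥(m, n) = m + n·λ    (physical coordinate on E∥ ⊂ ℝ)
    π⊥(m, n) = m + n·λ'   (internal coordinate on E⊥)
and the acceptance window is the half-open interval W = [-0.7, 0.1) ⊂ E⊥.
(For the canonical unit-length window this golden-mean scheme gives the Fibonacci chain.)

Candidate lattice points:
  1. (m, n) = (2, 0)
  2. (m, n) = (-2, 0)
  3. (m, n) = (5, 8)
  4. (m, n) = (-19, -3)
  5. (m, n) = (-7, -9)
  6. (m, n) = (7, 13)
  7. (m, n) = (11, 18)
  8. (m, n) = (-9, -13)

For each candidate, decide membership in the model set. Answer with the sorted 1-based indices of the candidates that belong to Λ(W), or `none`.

3, 7

Numerically λ ≈ 1.6180 and λ' = −1/λ ≈ -0.6180.
#1 (2,0): internal coord 2 + (0)·λ' = +2.0000; +2.0000 ∉ [-0.7, 0.1) → out
#2 (-2,0): internal coord -2 + (0)·λ' = -2.0000; -2.0000 ∉ [-0.7, 0.1) → out
#3 (5,8): internal coord 5 + (8)·λ' = +0.0557; +0.0557 ∈ [-0.7, 0.1) → IN Λ
#4 (-19,-3): internal coord -19 + (-3)·λ' = -17.1459; -17.1459 ∉ [-0.7, 0.1) → out
#5 (-7,-9): internal coord -7 + (-9)·λ' = -1.4377; -1.4377 ∉ [-0.7, 0.1) → out
#6 (7,13): internal coord 7 + (13)·λ' = -1.0344; -1.0344 ∉ [-0.7, 0.1) → out
#7 (11,18): internal coord 11 + (18)·λ' = -0.1246; -0.1246 ∈ [-0.7, 0.1) → IN Λ
#8 (-9,-13): internal coord -9 + (-13)·λ' = -0.9656; -0.9656 ∉ [-0.7, 0.1) → out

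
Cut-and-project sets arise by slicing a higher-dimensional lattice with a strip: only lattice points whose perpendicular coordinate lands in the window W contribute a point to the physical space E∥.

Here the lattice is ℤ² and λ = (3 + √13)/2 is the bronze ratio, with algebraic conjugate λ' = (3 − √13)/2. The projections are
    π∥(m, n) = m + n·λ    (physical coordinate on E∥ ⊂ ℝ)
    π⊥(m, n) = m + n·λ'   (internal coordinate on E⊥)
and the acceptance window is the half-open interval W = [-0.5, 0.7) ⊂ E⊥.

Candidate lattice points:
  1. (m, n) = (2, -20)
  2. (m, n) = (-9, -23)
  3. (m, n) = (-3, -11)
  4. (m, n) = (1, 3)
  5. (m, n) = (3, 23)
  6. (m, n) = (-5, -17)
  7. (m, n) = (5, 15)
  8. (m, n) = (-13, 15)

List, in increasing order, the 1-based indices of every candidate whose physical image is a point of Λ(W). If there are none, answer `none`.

Numerically λ ≈ 3.3028 and λ' = −1/λ ≈ -0.3028.
candidate 1: (m,n)=(2,-20) → π∥ = 2-20·λ ≈ -64.0555, π⊥ = 2-20·λ' ≈ 8.0555 ∉ [-0.5, 0.7) ⇒ out
candidate 2: (m,n)=(-9,-23) → π∥ = -9-23·λ ≈ -84.9638, π⊥ = -9-23·λ' ≈ -2.0362 ∉ [-0.5, 0.7) ⇒ out
candidate 3: (m,n)=(-3,-11) → π∥ = -3-11·λ ≈ -39.3305, π⊥ = -3-11·λ' ≈ 0.3305 ∈ [-0.5, 0.7) ⇒ IN Λ
candidate 4: (m,n)=(1,3) → π∥ = 1+3·λ ≈ 10.9083, π⊥ = 1+3·λ' ≈ 0.0917 ∈ [-0.5, 0.7) ⇒ IN Λ
candidate 5: (m,n)=(3,23) → π∥ = 3+23·λ ≈ 78.9638, π⊥ = 3+23·λ' ≈ -3.9638 ∉ [-0.5, 0.7) ⇒ out
candidate 6: (m,n)=(-5,-17) → π∥ = -5-17·λ ≈ -61.1472, π⊥ = -5-17·λ' ≈ 0.1472 ∈ [-0.5, 0.7) ⇒ IN Λ
candidate 7: (m,n)=(5,15) → π∥ = 5+15·λ ≈ 54.5416, π⊥ = 5+15·λ' ≈ 0.4584 ∈ [-0.5, 0.7) ⇒ IN Λ
candidate 8: (m,n)=(-13,15) → π∥ = -13+15·λ ≈ 36.5416, π⊥ = -13+15·λ' ≈ -17.5416 ∉ [-0.5, 0.7) ⇒ out

3, 4, 6, 7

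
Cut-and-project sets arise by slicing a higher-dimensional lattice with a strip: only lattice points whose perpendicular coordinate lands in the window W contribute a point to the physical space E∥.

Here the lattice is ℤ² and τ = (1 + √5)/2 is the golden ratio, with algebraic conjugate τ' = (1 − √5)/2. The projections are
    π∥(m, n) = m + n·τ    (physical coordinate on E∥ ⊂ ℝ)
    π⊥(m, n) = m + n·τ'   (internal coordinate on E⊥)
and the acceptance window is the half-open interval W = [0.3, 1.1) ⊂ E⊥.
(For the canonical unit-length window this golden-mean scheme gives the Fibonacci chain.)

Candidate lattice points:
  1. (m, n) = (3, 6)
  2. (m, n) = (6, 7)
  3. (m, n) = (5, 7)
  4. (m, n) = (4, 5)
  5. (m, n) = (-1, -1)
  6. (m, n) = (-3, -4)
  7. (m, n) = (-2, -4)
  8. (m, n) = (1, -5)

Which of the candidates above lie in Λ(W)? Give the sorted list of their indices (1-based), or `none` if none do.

3, 4, 7

Compute τ' = (1−√5)/2 = -0.61803, so π⊥(m,n) = m -0.61803·n.
#1 (3,6): internal coord 3 + (6)·τ' = -0.70820; -0.70820 ∉ [0.3, 1.1) → out
#2 (6,7): internal coord 6 + (7)·τ' = +1.67376; +1.67376 ∉ [0.3, 1.1) → out
#3 (5,7): internal coord 5 + (7)·τ' = +0.67376; +0.67376 ∈ [0.3, 1.1) → IN Λ
#4 (4,5): internal coord 4 + (5)·τ' = +0.90983; +0.90983 ∈ [0.3, 1.1) → IN Λ
#5 (-1,-1): internal coord -1 + (-1)·τ' = -0.38197; -0.38197 ∉ [0.3, 1.1) → out
#6 (-3,-4): internal coord -3 + (-4)·τ' = -0.52786; -0.52786 ∉ [0.3, 1.1) → out
#7 (-2,-4): internal coord -2 + (-4)·τ' = +0.47214; +0.47214 ∈ [0.3, 1.1) → IN Λ
#8 (1,-5): internal coord 1 + (-5)·τ' = +4.09017; +4.09017 ∉ [0.3, 1.1) → out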